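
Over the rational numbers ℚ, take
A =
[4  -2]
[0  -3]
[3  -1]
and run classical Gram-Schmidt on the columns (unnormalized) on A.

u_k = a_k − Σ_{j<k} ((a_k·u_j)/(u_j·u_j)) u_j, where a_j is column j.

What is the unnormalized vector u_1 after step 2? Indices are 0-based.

Step 1: u_0 = a_0 = (4, 0, 3).
Step 2: u_1 = a_1 − (-11/25)·u_0 = (-6/25, -3, 8/25).

u_1 = (-6/25, -3, 8/25)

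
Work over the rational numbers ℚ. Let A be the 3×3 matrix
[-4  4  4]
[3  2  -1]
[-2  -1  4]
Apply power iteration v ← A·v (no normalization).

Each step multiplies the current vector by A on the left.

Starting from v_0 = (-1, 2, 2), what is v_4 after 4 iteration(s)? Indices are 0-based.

v_4 = (-1612, 1016, -607)

v_0 = (-1, 2, 2).
v_1 = A·v_0 = (20, -1, 8).
v_2 = A·v_1 = (-52, 50, -7).
v_3 = A·v_2 = (380, -49, 26).
v_4 = A·v_3 = (-1612, 1016, -607).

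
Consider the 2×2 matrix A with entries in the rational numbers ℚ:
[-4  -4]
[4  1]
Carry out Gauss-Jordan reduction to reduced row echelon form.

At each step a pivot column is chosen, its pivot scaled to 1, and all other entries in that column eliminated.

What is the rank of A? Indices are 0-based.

rank = 2

step 1: normalize row 0 (÷-4) = (1, 1)
  row 1: subtract 4×row0 = (0, -3)
step 2: normalize row 1 (÷-3) = (0, 1)
  row 0: subtract 1×row1 = (1, 0)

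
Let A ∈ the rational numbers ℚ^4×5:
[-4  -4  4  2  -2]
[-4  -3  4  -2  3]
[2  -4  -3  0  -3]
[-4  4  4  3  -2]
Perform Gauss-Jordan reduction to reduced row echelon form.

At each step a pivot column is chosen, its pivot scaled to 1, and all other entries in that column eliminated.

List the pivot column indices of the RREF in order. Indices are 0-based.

pivot(0,0)=-4: scale R0 → (1, 1, -1, -1/2, 1/2)
  clear (1,0): R1 −= (-4)R0 → (0, 1, 0, -4, 5)
  clear (2,0): R2 −= (2)R0 → (0, -6, -1, 1, -4)
  clear (3,0): R3 −= (-4)R0 → (0, 8, 0, 1, 0)
pivot(1,1)=1: scale R1 → (0, 1, 0, -4, 5)
  clear (0,1): R0 −= (1)R1 → (1, 0, -1, 7/2, -9/2)
  clear (2,1): R2 −= (-6)R1 → (0, 0, -1, -23, 26)
  clear (3,1): R3 −= (8)R1 → (0, 0, 0, 33, -40)
pivot(2,2)=-1: scale R2 → (0, 0, 1, 23, -26)
  clear (0,2): R0 −= (-1)R2 → (1, 0, 0, 53/2, -61/2)
pivot(3,3)=33: scale R3 → (0, 0, 0, 1, -40/33)
  clear (0,3): R0 −= (53/2)R3 → (1, 0, 0, 0, 107/66)
  clear (1,3): R1 −= (-4)R3 → (0, 1, 0, 0, 5/33)
  clear (2,3): R2 −= (23)R3 → (0, 0, 1, 0, 62/33)

pivot columns: 0, 1, 2, 3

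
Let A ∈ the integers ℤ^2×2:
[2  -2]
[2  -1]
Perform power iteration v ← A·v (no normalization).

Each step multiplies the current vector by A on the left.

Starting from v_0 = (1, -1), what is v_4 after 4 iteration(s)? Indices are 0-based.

v_4 = (-10, -11)

v_0 = (1, -1).
v_1 = A·v_0 = (4, 3).
v_2 = A·v_1 = (2, 5).
v_3 = A·v_2 = (-6, -1).
v_4 = A·v_3 = (-10, -11).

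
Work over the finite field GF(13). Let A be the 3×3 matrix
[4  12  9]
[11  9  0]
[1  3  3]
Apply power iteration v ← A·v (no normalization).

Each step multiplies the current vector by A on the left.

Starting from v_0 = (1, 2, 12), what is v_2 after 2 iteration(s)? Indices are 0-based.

v_2 = (5, 2, 1)

v_0 = (1, 2, 12).
v_1 = A·v_0 = (6, 3, 4).
v_2 = A·v_1 = (5, 2, 1).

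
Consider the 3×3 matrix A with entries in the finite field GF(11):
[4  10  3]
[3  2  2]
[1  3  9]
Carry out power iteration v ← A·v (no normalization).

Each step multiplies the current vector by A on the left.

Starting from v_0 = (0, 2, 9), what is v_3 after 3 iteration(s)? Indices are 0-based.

v_3 = (0, 7, 9)

v_0 = (0, 2, 9).
v_1 = A·v_0 = (3, 0, 10).
v_2 = A·v_1 = (9, 7, 5).
v_3 = A·v_2 = (0, 7, 9).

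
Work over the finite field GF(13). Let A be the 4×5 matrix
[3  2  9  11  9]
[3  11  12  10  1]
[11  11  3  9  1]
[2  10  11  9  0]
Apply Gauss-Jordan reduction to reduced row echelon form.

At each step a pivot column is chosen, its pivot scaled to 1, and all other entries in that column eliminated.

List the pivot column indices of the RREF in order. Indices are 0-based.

[1] R0 /= 3  ⇒  (1, 5, 3, 8, 3)
     R1 -= 3·R0  ⇒  (0, 9, 3, 12, 5)
     R2 -= 11·R0  ⇒  (0, 8, 9, 12, 7)
     R3 -= 2·R0  ⇒  (0, 0, 5, 6, 7)
[2] R1 /= 9  ⇒  (0, 1, 9, 10, 2)
     R0 -= 5·R1  ⇒  (1, 0, 10, 10, 6)
     R2 -= 8·R1  ⇒  (0, 0, 2, 10, 4)
[3] R2 /= 2  ⇒  (0, 0, 1, 5, 2)
     R0 -= 10·R2  ⇒  (1, 0, 0, 12, 12)
     R1 -= 9·R2  ⇒  (0, 1, 0, 4, 10)
     R3 -= 5·R2  ⇒  (0, 0, 0, 7, 10)
[4] R3 /= 7  ⇒  (0, 0, 0, 1, 7)
     R0 -= 12·R3  ⇒  (1, 0, 0, 0, 6)
     R1 -= 4·R3  ⇒  (0, 1, 0, 0, 8)
     R2 -= 5·R3  ⇒  (0, 0, 1, 0, 6)

pivot columns: 0, 1, 2, 3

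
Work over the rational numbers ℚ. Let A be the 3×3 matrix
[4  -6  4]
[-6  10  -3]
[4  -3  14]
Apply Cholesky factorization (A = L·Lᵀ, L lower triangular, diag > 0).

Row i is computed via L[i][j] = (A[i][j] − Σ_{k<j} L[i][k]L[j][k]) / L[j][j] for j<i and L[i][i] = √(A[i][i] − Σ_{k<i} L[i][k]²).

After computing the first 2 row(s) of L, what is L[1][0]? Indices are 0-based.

L[1][0] = -3

Step 1: L[0][0] = √(4) = 2.
  L[1][0] = (-6) / L[0][0] = -3.
Step 2: L[1][1] = √(1) = 1.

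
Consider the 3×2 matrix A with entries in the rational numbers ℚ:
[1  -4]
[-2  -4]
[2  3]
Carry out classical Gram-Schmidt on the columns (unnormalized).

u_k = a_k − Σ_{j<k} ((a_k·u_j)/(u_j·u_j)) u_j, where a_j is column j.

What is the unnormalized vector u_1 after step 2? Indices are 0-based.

Step 1: u_0 = a_0 = (1, -2, 2).
Step 2: u_1 = a_1 − (10/9)·u_0 = (-46/9, -16/9, 7/9).

u_1 = (-46/9, -16/9, 7/9)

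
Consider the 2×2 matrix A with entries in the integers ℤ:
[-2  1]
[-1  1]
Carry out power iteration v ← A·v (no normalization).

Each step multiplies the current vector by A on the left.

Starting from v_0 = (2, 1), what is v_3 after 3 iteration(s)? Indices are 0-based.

v_0 = (2, 1).
v_1 = A·v_0 = (-3, -1).
v_2 = A·v_1 = (5, 2).
v_3 = A·v_2 = (-8, -3).

v_3 = (-8, -3)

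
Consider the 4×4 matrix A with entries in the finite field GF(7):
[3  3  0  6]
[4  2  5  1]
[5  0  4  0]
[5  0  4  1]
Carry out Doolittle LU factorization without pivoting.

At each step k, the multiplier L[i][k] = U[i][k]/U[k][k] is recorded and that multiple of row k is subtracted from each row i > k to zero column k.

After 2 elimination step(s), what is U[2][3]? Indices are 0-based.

U[2][3] = 4

k=0: U[0][0]=3
  eliminate (1,0): mult=6, new row 1: (0, 5, 5, 0); set L[1][0]=6
  eliminate (2,0): mult=4, new row 2: (0, 2, 4, 4); set L[2][0]=4
  eliminate (3,0): mult=4, new row 3: (0, 2, 4, 5); set L[3][0]=4
k=1: U[1][1]=5
  eliminate (2,1): mult=6, new row 2: (0, 0, 2, 4); set L[2][1]=6
  eliminate (3,1): mult=6, new row 3: (0, 0, 2, 5); set L[3][1]=6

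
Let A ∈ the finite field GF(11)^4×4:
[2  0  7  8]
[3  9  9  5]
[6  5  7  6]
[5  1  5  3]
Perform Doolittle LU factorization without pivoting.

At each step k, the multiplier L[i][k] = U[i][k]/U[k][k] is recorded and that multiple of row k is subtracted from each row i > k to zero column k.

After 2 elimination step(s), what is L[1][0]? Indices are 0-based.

L[1][0] = 7

k=0: U[0][0]=2
  eliminate (1,0): mult=7, new row 1: (0, 9, 4, 4); set L[1][0]=7
  eliminate (2,0): mult=3, new row 2: (0, 5, 8, 4); set L[2][0]=3
  eliminate (3,0): mult=8, new row 3: (0, 1, 4, 5); set L[3][0]=8
k=1: U[1][1]=9
  eliminate (2,1): mult=3, new row 2: (0, 0, 7, 3); set L[2][1]=3
  eliminate (3,1): mult=5, new row 3: (0, 0, 6, 7); set L[3][1]=5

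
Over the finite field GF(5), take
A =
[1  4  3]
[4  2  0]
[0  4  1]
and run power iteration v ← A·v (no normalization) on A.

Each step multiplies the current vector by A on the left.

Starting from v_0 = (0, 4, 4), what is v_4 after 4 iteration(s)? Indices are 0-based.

v_0 = (0, 4, 4).
v_1 = A·v_0 = (3, 3, 0).
v_2 = A·v_1 = (0, 3, 2).
v_3 = A·v_2 = (3, 1, 4).
v_4 = A·v_3 = (4, 4, 3).

v_4 = (4, 4, 3)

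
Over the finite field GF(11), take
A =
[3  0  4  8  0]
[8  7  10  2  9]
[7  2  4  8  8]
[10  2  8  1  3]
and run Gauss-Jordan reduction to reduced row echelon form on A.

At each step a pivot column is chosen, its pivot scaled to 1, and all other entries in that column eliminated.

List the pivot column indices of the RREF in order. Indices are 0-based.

pivot columns: 0, 1, 2, 3

[1] R0 /= 3  ⇒  (1, 0, 5, 10, 0)
     R1 -= 8·R0  ⇒  (0, 7, 3, 10, 9)
     R2 -= 7·R0  ⇒  (0, 2, 2, 4, 8)
     R3 -= 10·R0  ⇒  (0, 2, 2, 0, 3)
[2] R1 /= 7  ⇒  (0, 1, 2, 3, 6)
     R2 -= 2·R1  ⇒  (0, 0, 9, 9, 7)
     R3 -= 2·R1  ⇒  (0, 0, 9, 5, 2)
[3] R2 /= 9  ⇒  (0, 0, 1, 1, 2)
     R0 -= 5·R2  ⇒  (1, 0, 0, 5, 1)
     R1 -= 2·R2  ⇒  (0, 1, 0, 1, 2)
     R3 -= 9·R2  ⇒  (0, 0, 0, 7, 6)
[4] R3 /= 7  ⇒  (0, 0, 0, 1, 4)
     R0 -= 5·R3  ⇒  (1, 0, 0, 0, 3)
     R1 -= 1·R3  ⇒  (0, 1, 0, 0, 9)
     R2 -= 1·R3  ⇒  (0, 0, 1, 0, 9)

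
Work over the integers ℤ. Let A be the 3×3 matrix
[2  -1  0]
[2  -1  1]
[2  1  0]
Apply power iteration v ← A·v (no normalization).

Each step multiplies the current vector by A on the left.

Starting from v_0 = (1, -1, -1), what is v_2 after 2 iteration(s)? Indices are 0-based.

v_0 = (1, -1, -1).
v_1 = A·v_0 = (3, 2, 1).
v_2 = A·v_1 = (4, 5, 8).

v_2 = (4, 5, 8)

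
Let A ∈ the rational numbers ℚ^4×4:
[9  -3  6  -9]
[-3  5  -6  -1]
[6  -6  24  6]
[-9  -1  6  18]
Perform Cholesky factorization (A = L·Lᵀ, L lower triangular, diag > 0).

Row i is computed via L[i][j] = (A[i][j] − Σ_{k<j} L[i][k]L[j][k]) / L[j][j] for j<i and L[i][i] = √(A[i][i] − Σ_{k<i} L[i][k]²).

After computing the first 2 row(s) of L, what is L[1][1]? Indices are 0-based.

L[1][1] = 2

Step 1: L[0][0] = √(9) = 3.
  L[1][0] = (-3) / L[0][0] = -1.
Step 2: L[1][1] = √(4) = 2.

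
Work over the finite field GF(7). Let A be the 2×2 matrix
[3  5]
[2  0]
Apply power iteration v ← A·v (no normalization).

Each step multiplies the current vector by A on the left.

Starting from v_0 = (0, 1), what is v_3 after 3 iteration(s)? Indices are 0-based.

v_0 = (0, 1).
v_1 = A·v_0 = (5, 0).
v_2 = A·v_1 = (1, 3).
v_3 = A·v_2 = (4, 2).

v_3 = (4, 2)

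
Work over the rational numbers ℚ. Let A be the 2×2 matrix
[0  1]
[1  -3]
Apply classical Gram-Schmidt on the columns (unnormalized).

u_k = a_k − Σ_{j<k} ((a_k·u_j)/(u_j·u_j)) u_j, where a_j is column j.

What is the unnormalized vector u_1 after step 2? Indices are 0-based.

u_1 = (1, 0)

Step 1: u_0 = a_0 = (0, 1).
Step 2: u_1 = a_1 − (-3)·u_0 = (1, 0).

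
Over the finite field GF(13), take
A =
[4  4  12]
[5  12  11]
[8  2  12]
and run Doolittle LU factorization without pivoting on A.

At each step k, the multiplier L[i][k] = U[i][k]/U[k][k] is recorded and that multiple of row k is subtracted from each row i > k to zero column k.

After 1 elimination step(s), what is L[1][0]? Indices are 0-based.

k=0: U[0][0]=4
  eliminate (1,0): mult=11, new row 1: (0, 7, 9); set L[1][0]=11
  eliminate (2,0): mult=2, new row 2: (0, 7, 1); set L[2][0]=2

L[1][0] = 11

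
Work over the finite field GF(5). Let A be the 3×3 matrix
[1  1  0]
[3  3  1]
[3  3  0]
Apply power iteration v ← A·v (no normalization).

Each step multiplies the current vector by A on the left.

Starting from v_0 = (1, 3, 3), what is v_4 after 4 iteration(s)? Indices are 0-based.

v_4 = (4, 1, 2)

v_0 = (1, 3, 3).
v_1 = A·v_0 = (4, 0, 2).
v_2 = A·v_1 = (4, 4, 2).
v_3 = A·v_2 = (3, 1, 4).
v_4 = A·v_3 = (4, 1, 2).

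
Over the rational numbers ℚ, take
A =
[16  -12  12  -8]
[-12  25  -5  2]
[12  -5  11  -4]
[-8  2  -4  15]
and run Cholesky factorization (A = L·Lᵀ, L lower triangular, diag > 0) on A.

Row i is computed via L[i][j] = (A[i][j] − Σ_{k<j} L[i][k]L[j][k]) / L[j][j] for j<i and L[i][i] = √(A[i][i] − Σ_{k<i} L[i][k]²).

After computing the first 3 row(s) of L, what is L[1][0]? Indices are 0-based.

Step 1: L[0][0] = √(16) = 4.
  L[1][0] = (-12) / L[0][0] = -3.
Step 2: L[1][1] = √(16) = 4.
  L[2][0] = (12) / L[0][0] = 3.
  L[2][1] = (4) / L[1][1] = 1.
Step 3: L[2][2] = √(1) = 1.

L[1][0] = -3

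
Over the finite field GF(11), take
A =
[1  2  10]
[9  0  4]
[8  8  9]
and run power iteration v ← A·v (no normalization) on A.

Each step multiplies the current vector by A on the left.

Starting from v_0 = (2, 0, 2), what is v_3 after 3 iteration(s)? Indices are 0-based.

v_0 = (2, 0, 2).
v_1 = A·v_0 = (0, 4, 1).
v_2 = A·v_1 = (7, 4, 8).
v_3 = A·v_2 = (7, 7, 6).

v_3 = (7, 7, 6)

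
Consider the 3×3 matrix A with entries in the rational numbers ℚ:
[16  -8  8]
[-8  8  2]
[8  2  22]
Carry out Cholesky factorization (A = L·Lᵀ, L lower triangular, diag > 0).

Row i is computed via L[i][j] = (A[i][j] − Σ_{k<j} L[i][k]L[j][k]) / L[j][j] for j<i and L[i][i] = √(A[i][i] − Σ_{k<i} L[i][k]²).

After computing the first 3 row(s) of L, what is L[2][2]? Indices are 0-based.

Step 1: L[0][0] = √(16) = 4.
  L[1][0] = (-8) / L[0][0] = -2.
Step 2: L[1][1] = √(4) = 2.
  L[2][0] = (8) / L[0][0] = 2.
  L[2][1] = (6) / L[1][1] = 3.
Step 3: L[2][2] = √(9) = 3.

L[2][2] = 3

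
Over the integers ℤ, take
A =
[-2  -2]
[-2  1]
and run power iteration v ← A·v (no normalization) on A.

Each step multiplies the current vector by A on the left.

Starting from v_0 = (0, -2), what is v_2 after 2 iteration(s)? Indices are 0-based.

v_0 = (0, -2).
v_1 = A·v_0 = (4, -2).
v_2 = A·v_1 = (-4, -10).

v_2 = (-4, -10)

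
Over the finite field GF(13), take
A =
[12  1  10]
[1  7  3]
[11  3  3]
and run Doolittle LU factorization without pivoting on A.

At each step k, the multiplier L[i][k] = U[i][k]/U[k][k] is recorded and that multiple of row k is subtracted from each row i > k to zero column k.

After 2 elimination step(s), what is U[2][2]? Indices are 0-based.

U[2][2] = 9

[col 0] pivot 12
  R1 -= 12*R0 → (0, 8, 0)  (L[1][0] := 12)
  R2 -= 2*R0 → (0, 1, 9)  (L[2][0] := 2)
[col 1] pivot 8
  R2 -= 5*R1 → (0, 0, 9)  (L[2][1] := 5)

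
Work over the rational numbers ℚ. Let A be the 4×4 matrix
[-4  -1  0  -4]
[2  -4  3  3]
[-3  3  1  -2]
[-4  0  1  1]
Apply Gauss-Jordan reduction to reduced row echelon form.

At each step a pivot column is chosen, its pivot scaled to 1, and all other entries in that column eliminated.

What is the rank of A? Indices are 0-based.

rank = 4

step 1: normalize row 0 (÷-4) = (1, 1/4, 0, 1)
  row 1: subtract 2×row0 = (0, -9/2, 3, 1)
  row 2: subtract -3×row0 = (0, 15/4, 1, 1)
  row 3: subtract -4×row0 = (0, 1, 1, 5)
step 2: normalize row 1 (÷-9/2) = (0, 1, -2/3, -2/9)
  row 0: subtract 1/4×row1 = (1, 0, 1/6, 19/18)
  row 2: subtract 15/4×row1 = (0, 0, 7/2, 11/6)
  row 3: subtract 1×row1 = (0, 0, 5/3, 47/9)
step 3: normalize row 2 (÷7/2) = (0, 0, 1, 11/21)
  row 0: subtract 1/6×row2 = (1, 0, 0, 61/63)
  row 1: subtract -2/3×row2 = (0, 1, 0, 8/63)
  row 3: subtract 5/3×row2 = (0, 0, 0, 274/63)
step 4: normalize row 3 (÷274/63) = (0, 0, 0, 1)
  row 0: subtract 61/63×row3 = (1, 0, 0, 0)
  row 1: subtract 8/63×row3 = (0, 1, 0, 0)
  row 2: subtract 11/21×row3 = (0, 0, 1, 0)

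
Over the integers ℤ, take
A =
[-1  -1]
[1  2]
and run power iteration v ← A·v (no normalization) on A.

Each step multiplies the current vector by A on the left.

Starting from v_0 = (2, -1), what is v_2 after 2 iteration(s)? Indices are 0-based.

v_2 = (1, -1)

v_0 = (2, -1).
v_1 = A·v_0 = (-1, 0).
v_2 = A·v_1 = (1, -1).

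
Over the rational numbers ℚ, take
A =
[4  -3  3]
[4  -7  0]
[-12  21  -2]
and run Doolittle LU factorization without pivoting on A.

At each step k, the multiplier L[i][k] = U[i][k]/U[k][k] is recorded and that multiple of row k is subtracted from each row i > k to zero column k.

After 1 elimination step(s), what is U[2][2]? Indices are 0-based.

U[2][2] = 7

[col 0] pivot 4
  R1 -= 1*R0 → (0, -4, -3)  (L[1][0] := 1)
  R2 -= -3*R0 → (0, 12, 7)  (L[2][0] := -3)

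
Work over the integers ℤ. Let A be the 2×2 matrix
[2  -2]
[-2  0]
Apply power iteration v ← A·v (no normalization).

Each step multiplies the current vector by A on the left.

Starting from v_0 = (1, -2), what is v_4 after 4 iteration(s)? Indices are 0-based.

v_4 = (176, -112)

v_0 = (1, -2).
v_1 = A·v_0 = (6, -2).
v_2 = A·v_1 = (16, -12).
v_3 = A·v_2 = (56, -32).
v_4 = A·v_3 = (176, -112).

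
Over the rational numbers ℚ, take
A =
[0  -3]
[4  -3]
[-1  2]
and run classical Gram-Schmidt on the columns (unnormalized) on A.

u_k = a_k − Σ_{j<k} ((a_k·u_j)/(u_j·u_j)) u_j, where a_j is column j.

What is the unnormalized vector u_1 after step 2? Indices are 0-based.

u_1 = (-3, 5/17, 20/17)

Step 1: u_0 = a_0 = (0, 4, -1).
Step 2: u_1 = a_1 − (-14/17)·u_0 = (-3, 5/17, 20/17).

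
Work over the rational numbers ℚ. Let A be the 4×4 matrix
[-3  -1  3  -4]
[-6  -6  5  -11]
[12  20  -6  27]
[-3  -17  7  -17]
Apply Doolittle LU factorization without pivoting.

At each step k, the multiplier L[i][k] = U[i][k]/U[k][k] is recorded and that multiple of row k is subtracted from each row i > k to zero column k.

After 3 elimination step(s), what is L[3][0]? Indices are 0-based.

L[3][0] = 1

k=0: U[0][0]=-3
  eliminate (1,0): mult=2, new row 1: (0, -4, -1, -3); set L[1][0]=2
  eliminate (2,0): mult=-4, new row 2: (0, 16, 6, 11); set L[2][0]=-4
  eliminate (3,0): mult=1, new row 3: (0, -16, 4, -13); set L[3][0]=1
k=1: U[1][1]=-4
  eliminate (2,1): mult=-4, new row 2: (0, 0, 2, -1); set L[2][1]=-4
  eliminate (3,1): mult=4, new row 3: (0, 0, 8, -1); set L[3][1]=4
k=2: U[2][2]=2
  eliminate (3,2): mult=4, new row 3: (0, 0, 0, 3); set L[3][2]=4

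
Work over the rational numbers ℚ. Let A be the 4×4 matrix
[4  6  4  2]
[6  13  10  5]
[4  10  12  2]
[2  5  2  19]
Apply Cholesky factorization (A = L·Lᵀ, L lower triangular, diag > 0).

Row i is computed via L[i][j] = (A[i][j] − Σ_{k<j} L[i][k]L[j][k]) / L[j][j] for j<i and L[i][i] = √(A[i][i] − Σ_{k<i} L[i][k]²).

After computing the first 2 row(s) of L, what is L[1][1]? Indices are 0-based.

L[1][1] = 2

Step 1: L[0][0] = √(4) = 2.
  L[1][0] = (6) / L[0][0] = 3.
Step 2: L[1][1] = √(4) = 2.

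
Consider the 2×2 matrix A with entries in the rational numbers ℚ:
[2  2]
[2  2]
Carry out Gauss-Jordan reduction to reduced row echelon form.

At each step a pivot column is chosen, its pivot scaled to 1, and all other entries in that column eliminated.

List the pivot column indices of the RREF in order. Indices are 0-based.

pivot columns: 0

[1] R0 /= 2  ⇒  (1, 1)
     R1 -= 2·R0  ⇒  (0, 0)
column 1 empty below row 1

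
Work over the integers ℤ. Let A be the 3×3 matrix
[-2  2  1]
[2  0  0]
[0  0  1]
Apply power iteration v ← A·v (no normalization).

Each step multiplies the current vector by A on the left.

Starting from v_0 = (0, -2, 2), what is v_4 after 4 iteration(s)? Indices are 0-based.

v_0 = (0, -2, 2).
v_1 = A·v_0 = (-2, 0, 2).
v_2 = A·v_1 = (6, -4, 2).
v_3 = A·v_2 = (-18, 12, 2).
v_4 = A·v_3 = (62, -36, 2).

v_4 = (62, -36, 2)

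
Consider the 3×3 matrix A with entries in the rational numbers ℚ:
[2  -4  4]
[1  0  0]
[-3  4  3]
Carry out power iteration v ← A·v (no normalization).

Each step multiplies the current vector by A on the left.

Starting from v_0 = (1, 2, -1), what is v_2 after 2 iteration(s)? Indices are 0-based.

v_2 = (-16, -10, 40)

v_0 = (1, 2, -1).
v_1 = A·v_0 = (-10, 1, 2).
v_2 = A·v_1 = (-16, -10, 40).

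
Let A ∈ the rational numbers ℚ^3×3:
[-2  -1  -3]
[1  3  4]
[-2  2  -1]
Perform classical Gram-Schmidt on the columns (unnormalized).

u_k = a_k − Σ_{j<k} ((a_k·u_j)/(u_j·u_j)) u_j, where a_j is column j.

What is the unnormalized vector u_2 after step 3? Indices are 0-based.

u_2 = (8/25, 6/25, -1/5)

Step 1: u_0 = a_0 = (-2, 1, -2).
Step 2: u_1 = a_1 − (1/9)·u_0 = (-7/9, 26/9, 20/9).
Step 3: u_2 = a_2 − (4/3)·u_0 − (21/25)·u_1 = (8/25, 6/25, -1/5).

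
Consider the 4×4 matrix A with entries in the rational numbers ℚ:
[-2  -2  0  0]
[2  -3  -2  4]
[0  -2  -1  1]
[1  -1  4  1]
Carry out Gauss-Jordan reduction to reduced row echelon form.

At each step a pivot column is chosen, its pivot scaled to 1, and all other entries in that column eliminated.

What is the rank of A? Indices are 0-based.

rank = 4

pivot(0,0)=-2: scale R0 → (1, 1, 0, 0)
  clear (1,0): R1 −= (2)R0 → (0, -5, -2, 4)
  clear (3,0): R3 −= (1)R0 → (0, -2, 4, 1)
pivot(1,1)=-5: scale R1 → (0, 1, 2/5, -4/5)
  clear (0,1): R0 −= (1)R1 → (1, 0, -2/5, 4/5)
  clear (2,1): R2 −= (-2)R1 → (0, 0, -1/5, -3/5)
  clear (3,1): R3 −= (-2)R1 → (0, 0, 24/5, -3/5)
pivot(2,2)=-1/5: scale R2 → (0, 0, 1, 3)
  clear (0,2): R0 −= (-2/5)R2 → (1, 0, 0, 2)
  clear (1,2): R1 −= (2/5)R2 → (0, 1, 0, -2)
  clear (3,2): R3 −= (24/5)R2 → (0, 0, 0, -15)
pivot(3,3)=-15: scale R3 → (0, 0, 0, 1)
  clear (0,3): R0 −= (2)R3 → (1, 0, 0, 0)
  clear (1,3): R1 −= (-2)R3 → (0, 1, 0, 0)
  clear (2,3): R2 −= (3)R3 → (0, 0, 1, 0)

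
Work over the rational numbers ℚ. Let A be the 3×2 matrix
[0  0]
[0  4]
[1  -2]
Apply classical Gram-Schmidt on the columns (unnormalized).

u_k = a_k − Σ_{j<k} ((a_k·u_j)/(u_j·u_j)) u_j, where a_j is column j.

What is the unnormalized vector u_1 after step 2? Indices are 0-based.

Step 1: u_0 = a_0 = (0, 0, 1).
Step 2: u_1 = a_1 − (-2)·u_0 = (0, 4, 0).

u_1 = (0, 4, 0)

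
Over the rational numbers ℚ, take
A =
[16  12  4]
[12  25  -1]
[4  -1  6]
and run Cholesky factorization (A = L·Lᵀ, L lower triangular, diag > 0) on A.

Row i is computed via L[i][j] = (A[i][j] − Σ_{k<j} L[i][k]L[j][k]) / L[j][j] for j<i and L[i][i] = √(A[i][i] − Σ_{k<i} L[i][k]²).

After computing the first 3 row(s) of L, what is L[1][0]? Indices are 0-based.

L[1][0] = 3

Step 1: L[0][0] = √(16) = 4.
  L[1][0] = (12) / L[0][0] = 3.
Step 2: L[1][1] = √(16) = 4.
  L[2][0] = (4) / L[0][0] = 1.
  L[2][1] = (-4) / L[1][1] = -1.
Step 3: L[2][2] = √(4) = 2.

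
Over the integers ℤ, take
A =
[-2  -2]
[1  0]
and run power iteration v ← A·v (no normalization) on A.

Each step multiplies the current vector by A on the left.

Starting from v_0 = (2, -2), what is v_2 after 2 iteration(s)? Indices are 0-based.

v_2 = (-4, 0)

v_0 = (2, -2).
v_1 = A·v_0 = (0, 2).
v_2 = A·v_1 = (-4, 0).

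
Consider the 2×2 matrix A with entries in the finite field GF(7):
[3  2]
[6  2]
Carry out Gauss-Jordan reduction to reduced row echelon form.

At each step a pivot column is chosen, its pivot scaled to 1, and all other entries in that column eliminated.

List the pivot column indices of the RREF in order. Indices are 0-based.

pivot columns: 0, 1

step 1: normalize row 0 (÷3) = (1, 3)
  row 1: subtract 6×row0 = (0, 5)
step 2: normalize row 1 (÷5) = (0, 1)
  row 0: subtract 3×row1 = (1, 0)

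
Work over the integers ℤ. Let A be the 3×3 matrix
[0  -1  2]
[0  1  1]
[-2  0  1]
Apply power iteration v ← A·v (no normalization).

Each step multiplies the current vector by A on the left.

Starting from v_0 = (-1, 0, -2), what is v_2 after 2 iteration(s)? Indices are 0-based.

v_2 = (2, -2, 8)

v_0 = (-1, 0, -2).
v_1 = A·v_0 = (-4, -2, 0).
v_2 = A·v_1 = (2, -2, 8).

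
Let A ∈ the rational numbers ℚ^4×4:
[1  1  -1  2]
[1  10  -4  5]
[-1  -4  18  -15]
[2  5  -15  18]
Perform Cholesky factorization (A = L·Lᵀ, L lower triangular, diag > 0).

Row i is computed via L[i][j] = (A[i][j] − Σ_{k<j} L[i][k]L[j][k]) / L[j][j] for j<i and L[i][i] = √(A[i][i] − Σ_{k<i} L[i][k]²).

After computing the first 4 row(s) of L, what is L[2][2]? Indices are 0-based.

L[2][2] = 4

Step 1: L[0][0] = √(1) = 1.
  L[1][0] = (1) / L[0][0] = 1.
Step 2: L[1][1] = √(9) = 3.
  L[2][0] = (-1) / L[0][0] = -1.
  L[2][1] = (-3) / L[1][1] = -1.
Step 3: L[2][2] = √(16) = 4.
  L[3][0] = (2) / L[0][0] = 2.
  L[3][1] = (3) / L[1][1] = 1.
  L[3][2] = (-12) / L[2][2] = -3.
Step 4: L[3][3] = √(4) = 2.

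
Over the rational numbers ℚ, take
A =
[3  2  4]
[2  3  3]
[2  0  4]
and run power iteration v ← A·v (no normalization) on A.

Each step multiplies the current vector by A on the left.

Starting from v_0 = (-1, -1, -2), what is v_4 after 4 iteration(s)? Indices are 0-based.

v_4 = (-5433, -4889, -3354)

v_0 = (-1, -1, -2).
v_1 = A·v_0 = (-13, -11, -10).
v_2 = A·v_1 = (-101, -89, -66).
v_3 = A·v_2 = (-745, -667, -466).
v_4 = A·v_3 = (-5433, -4889, -3354).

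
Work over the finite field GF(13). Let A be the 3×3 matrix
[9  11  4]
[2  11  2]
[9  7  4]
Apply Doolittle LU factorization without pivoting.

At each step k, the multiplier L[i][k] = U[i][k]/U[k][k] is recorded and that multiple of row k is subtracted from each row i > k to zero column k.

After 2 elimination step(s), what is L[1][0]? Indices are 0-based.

L[1][0] = 6

Step 1: pivot at (0,0) is 9.
  row1 ← row1 − (6)·row0  ⇒  L[1][0]=6, U row1=(0, 10, 4)
  row2 ← row2 − (1)·row0  ⇒  L[2][0]=1, U row2=(0, 9, 0)
Step 2: pivot at (1,1) is 10.
  row2 ← row2 − (10)·row1  ⇒  L[2][1]=10, U row2=(0, 0, 12)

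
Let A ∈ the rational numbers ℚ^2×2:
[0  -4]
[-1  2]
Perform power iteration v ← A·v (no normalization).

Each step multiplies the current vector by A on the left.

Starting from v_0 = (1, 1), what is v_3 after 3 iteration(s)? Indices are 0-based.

v_3 = (-24, 16)

v_0 = (1, 1).
v_1 = A·v_0 = (-4, 1).
v_2 = A·v_1 = (-4, 6).
v_3 = A·v_2 = (-24, 16).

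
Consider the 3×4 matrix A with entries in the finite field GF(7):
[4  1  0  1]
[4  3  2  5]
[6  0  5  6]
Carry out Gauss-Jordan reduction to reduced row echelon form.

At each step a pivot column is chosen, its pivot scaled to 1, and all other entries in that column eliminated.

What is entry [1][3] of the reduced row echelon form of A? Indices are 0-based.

pivot(0,0)=4: scale R0 → (1, 2, 0, 2)
  clear (1,0): R1 −= (4)R0 → (0, 2, 2, 4)
  clear (2,0): R2 −= (6)R0 → (0, 2, 5, 1)
pivot(1,1)=2: scale R1 → (0, 1, 1, 2)
  clear (0,1): R0 −= (2)R1 → (1, 0, 5, 5)
  clear (2,1): R2 −= (2)R1 → (0, 0, 3, 4)
pivot(2,2)=3: scale R2 → (0, 0, 1, 6)
  clear (0,2): R0 −= (5)R2 → (1, 0, 0, 3)
  clear (1,2): R1 −= (1)R2 → (0, 1, 0, 3)

M[1][3] = 3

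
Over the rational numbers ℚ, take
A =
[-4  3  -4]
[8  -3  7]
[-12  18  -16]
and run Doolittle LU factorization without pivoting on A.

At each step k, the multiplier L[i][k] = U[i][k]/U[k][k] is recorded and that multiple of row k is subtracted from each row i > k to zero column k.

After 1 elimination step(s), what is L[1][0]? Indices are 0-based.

L[1][0] = -2

Step 1: pivot at (0,0) is -4.
  row1 ← row1 − (-2)·row0  ⇒  L[1][0]=-2, U row1=(0, 3, -1)
  row2 ← row2 − (3)·row0  ⇒  L[2][0]=3, U row2=(0, 9, -4)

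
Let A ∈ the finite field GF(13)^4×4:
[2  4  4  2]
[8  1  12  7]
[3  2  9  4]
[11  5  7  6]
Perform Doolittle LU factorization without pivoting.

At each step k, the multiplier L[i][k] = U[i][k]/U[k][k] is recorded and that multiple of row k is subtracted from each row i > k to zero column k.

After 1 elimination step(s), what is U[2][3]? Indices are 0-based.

[col 0] pivot 2
  R1 -= 4*R0 → (0, 11, 9, 12)  (L[1][0] := 4)
  R2 -= 8*R0 → (0, 9, 3, 1)  (L[2][0] := 8)
  R3 -= 12*R0 → (0, 9, 11, 8)  (L[3][0] := 12)

U[2][3] = 1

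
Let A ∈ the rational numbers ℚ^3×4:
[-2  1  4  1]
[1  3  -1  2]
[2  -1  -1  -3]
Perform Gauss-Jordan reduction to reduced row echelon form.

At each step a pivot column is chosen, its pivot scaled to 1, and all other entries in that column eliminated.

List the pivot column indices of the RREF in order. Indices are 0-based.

[1] R0 /= -2  ⇒  (1, -1/2, -2, -1/2)
     R1 -= 1·R0  ⇒  (0, 7/2, 1, 5/2)
     R2 -= 2·R0  ⇒  (0, 0, 3, -2)
[2] R1 /= 7/2  ⇒  (0, 1, 2/7, 5/7)
     R0 -= -1/2·R1  ⇒  (1, 0, -13/7, -1/7)
[3] R2 /= 3  ⇒  (0, 0, 1, -2/3)
     R0 -= -13/7·R2  ⇒  (1, 0, 0, -29/21)
     R1 -= 2/7·R2  ⇒  (0, 1, 0, 19/21)

pivot columns: 0, 1, 2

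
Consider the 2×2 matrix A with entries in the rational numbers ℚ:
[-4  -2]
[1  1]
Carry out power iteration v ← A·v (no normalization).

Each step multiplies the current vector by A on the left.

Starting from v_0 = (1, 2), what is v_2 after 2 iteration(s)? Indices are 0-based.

v_2 = (26, -5)

v_0 = (1, 2).
v_1 = A·v_0 = (-8, 3).
v_2 = A·v_1 = (26, -5).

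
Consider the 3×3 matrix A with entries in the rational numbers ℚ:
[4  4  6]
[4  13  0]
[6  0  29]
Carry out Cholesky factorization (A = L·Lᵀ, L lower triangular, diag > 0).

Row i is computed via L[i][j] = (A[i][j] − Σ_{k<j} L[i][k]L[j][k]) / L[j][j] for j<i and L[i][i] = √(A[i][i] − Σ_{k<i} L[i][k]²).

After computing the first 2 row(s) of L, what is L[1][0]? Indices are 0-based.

L[1][0] = 2

Step 1: L[0][0] = √(4) = 2.
  L[1][0] = (4) / L[0][0] = 2.
Step 2: L[1][1] = √(9) = 3.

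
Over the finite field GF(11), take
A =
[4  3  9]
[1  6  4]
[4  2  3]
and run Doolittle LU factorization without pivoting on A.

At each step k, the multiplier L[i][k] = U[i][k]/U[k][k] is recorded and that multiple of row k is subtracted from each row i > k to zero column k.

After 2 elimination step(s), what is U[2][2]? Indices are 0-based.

Step 1: pivot at (0,0) is 4.
  row1 ← row1 − (3)·row0  ⇒  L[1][0]=3, U row1=(0, 8, 10)
  row2 ← row2 − (1)·row0  ⇒  L[2][0]=1, U row2=(0, 10, 5)
Step 2: pivot at (1,1) is 8.
  row2 ← row2 − (4)·row1  ⇒  L[2][1]=4, U row2=(0, 0, 9)

U[2][2] = 9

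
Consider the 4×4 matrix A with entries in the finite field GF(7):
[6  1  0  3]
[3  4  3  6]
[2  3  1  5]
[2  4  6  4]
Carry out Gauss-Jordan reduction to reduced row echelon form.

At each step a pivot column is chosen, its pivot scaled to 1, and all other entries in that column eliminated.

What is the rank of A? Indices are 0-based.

rank = 4

[1] R0 /= 6  ⇒  (1, 6, 0, 4)
     R1 -= 3·R0  ⇒  (0, 0, 3, 1)
     R2 -= 2·R0  ⇒  (0, 5, 1, 4)
     R3 -= 2·R0  ⇒  (0, 6, 6, 3)
[2] R1 <-> R2
[2] R1 /= 5  ⇒  (0, 1, 3, 5)
     R0 -= 6·R1  ⇒  (1, 0, 3, 2)
     R3 -= 6·R1  ⇒  (0, 0, 2, 1)
[3] R2 /= 3  ⇒  (0, 0, 1, 5)
     R0 -= 3·R2  ⇒  (1, 0, 0, 1)
     R1 -= 3·R2  ⇒  (0, 1, 0, 4)
     R3 -= 2·R2  ⇒  (0, 0, 0, 5)
[4] R3 /= 5  ⇒  (0, 0, 0, 1)
     R0 -= 1·R3  ⇒  (1, 0, 0, 0)
     R1 -= 4·R3  ⇒  (0, 1, 0, 0)
     R2 -= 5·R3  ⇒  (0, 0, 1, 0)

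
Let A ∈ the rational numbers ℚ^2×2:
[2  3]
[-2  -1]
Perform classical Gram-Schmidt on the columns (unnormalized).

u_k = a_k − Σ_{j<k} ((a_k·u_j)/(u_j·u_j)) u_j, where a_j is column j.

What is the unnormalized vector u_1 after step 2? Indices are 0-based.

u_1 = (1, 1)

Step 1: u_0 = a_0 = (2, -2).
Step 2: u_1 = a_1 − (1)·u_0 = (1, 1).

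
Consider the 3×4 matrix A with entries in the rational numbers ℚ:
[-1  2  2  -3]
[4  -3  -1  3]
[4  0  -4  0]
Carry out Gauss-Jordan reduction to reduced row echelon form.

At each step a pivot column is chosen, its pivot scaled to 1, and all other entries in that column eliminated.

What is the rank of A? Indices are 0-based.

rank = 3

[1] R0 /= -1  ⇒  (1, -2, -2, 3)
     R1 -= 4·R0  ⇒  (0, 5, 7, -9)
     R2 -= 4·R0  ⇒  (0, 8, 4, -12)
[2] R1 /= 5  ⇒  (0, 1, 7/5, -9/5)
     R0 -= -2·R1  ⇒  (1, 0, 4/5, -3/5)
     R2 -= 8·R1  ⇒  (0, 0, -36/5, 12/5)
[3] R2 /= -36/5  ⇒  (0, 0, 1, -1/3)
     R0 -= 4/5·R2  ⇒  (1, 0, 0, -1/3)
     R1 -= 7/5·R2  ⇒  (0, 1, 0, -4/3)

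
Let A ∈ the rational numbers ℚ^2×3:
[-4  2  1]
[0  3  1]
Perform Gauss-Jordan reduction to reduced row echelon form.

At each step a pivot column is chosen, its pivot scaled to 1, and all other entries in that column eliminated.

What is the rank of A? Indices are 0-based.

[1] R0 /= -4  ⇒  (1, -1/2, -1/4)
[2] R1 /= 3  ⇒  (0, 1, 1/3)
     R0 -= -1/2·R1  ⇒  (1, 0, -1/12)

rank = 2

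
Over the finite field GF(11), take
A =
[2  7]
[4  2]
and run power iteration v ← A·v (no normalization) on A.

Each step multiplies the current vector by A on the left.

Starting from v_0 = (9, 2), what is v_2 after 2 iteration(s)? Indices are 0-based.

v_2 = (3, 10)

v_0 = (9, 2).
v_1 = A·v_0 = (10, 7).
v_2 = A·v_1 = (3, 10).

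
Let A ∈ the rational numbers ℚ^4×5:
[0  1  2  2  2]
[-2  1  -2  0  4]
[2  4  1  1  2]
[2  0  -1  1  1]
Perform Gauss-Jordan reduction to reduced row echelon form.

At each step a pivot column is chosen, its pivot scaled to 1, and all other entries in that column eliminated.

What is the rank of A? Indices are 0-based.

pivot(0,0): swap R0↔R1
pivot(0,0)=-2: scale R0 → (1, -1/2, 1, 0, -2)
  clear (2,0): R2 −= (2)R0 → (0, 5, -1, 1, 6)
  clear (3,0): R3 −= (2)R0 → (0, 1, -3, 1, 5)
pivot(1,1)=1: scale R1 → (0, 1, 2, 2, 2)
  clear (0,1): R0 −= (-1/2)R1 → (1, 0, 2, 1, -1)
  clear (2,1): R2 −= (5)R1 → (0, 0, -11, -9, -4)
  clear (3,1): R3 −= (1)R1 → (0, 0, -5, -1, 3)
pivot(2,2)=-11: scale R2 → (0, 0, 1, 9/11, 4/11)
  clear (0,2): R0 −= (2)R2 → (1, 0, 0, -7/11, -19/11)
  clear (1,2): R1 −= (2)R2 → (0, 1, 0, 4/11, 14/11)
  clear (3,2): R3 −= (-5)R2 → (0, 0, 0, 34/11, 53/11)
pivot(3,3)=34/11: scale R3 → (0, 0, 0, 1, 53/34)
  clear (0,3): R0 −= (-7/11)R3 → (1, 0, 0, 0, -25/34)
  clear (1,3): R1 −= (4/11)R3 → (0, 1, 0, 0, 12/17)
  clear (2,3): R2 −= (9/11)R3 → (0, 0, 1, 0, -31/34)

rank = 4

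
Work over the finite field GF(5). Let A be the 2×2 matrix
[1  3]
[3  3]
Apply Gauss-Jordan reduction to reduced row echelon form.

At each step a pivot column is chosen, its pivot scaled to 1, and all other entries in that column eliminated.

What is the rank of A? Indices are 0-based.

rank = 2

pivot(0,0)=1: scale R0 → (1, 3)
  clear (1,0): R1 −= (3)R0 → (0, 4)
pivot(1,1)=4: scale R1 → (0, 1)
  clear (0,1): R0 −= (3)R1 → (1, 0)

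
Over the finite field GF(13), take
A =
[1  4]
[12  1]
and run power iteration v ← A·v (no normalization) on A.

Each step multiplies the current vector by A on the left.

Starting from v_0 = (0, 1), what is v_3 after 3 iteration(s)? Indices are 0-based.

v_3 = (9, 2)

v_0 = (0, 1).
v_1 = A·v_0 = (4, 1).
v_2 = A·v_1 = (8, 10).
v_3 = A·v_2 = (9, 2).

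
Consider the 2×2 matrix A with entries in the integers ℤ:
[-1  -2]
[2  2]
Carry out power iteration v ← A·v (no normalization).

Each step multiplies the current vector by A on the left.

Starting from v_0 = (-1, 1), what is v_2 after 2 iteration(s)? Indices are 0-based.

v_2 = (1, -2)

v_0 = (-1, 1).
v_1 = A·v_0 = (-1, 0).
v_2 = A·v_1 = (1, -2).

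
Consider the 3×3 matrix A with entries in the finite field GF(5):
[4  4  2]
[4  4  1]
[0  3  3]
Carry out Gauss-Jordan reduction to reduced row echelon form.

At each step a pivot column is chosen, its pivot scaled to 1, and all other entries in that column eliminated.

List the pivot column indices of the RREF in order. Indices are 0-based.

step 1: normalize row 0 (÷4) = (1, 1, 3)
  row 1: subtract 4×row0 = (0, 0, 4)
step 2: exchange rows 1,2
step 2: normalize row 1 (÷3) = (0, 1, 1)
  row 0: subtract 1×row1 = (1, 0, 2)
step 3: normalize row 2 (÷4) = (0, 0, 1)
  row 0: subtract 2×row2 = (1, 0, 0)
  row 1: subtract 1×row2 = (0, 1, 0)

pivot columns: 0, 1, 2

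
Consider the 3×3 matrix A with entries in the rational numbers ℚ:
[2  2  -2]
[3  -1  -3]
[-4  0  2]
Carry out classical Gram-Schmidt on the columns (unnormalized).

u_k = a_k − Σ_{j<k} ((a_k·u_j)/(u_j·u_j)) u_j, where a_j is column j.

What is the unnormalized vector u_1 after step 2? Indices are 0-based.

Step 1: u_0 = a_0 = (2, 3, -4).
Step 2: u_1 = a_1 − (1/29)·u_0 = (56/29, -32/29, 4/29).

u_1 = (56/29, -32/29, 4/29)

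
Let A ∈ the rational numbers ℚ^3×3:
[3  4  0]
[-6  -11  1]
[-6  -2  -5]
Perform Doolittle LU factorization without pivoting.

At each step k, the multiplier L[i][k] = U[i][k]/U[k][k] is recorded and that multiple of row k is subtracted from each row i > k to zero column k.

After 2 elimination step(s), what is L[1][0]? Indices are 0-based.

[col 0] pivot 3
  R1 -= -2*R0 → (0, -3, 1)  (L[1][0] := -2)
  R2 -= -2*R0 → (0, 6, -5)  (L[2][0] := -2)
[col 1] pivot -3
  R2 -= -2*R1 → (0, 0, -3)  (L[2][1] := -2)

L[1][0] = -2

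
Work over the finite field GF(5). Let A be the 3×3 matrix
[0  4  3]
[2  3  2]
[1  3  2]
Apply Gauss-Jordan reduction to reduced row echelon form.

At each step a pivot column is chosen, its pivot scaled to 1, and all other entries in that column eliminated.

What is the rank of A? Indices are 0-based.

pivot(0,0): swap R0↔R1
pivot(0,0)=2: scale R0 → (1, 4, 1)
  clear (2,0): R2 −= (1)R0 → (0, 4, 1)
pivot(1,1)=4: scale R1 → (0, 1, 2)
  clear (0,1): R0 −= (4)R1 → (1, 0, 3)
  clear (2,1): R2 −= (4)R1 → (0, 0, 3)
pivot(2,2)=3: scale R2 → (0, 0, 1)
  clear (0,2): R0 −= (3)R2 → (1, 0, 0)
  clear (1,2): R1 −= (2)R2 → (0, 1, 0)

rank = 3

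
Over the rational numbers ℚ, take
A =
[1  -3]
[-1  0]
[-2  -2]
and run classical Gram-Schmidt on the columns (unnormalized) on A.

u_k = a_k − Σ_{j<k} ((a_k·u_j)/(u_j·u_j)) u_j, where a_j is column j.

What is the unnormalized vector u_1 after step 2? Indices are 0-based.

Step 1: u_0 = a_0 = (1, -1, -2).
Step 2: u_1 = a_1 − (1/6)·u_0 = (-19/6, 1/6, -5/3).

u_1 = (-19/6, 1/6, -5/3)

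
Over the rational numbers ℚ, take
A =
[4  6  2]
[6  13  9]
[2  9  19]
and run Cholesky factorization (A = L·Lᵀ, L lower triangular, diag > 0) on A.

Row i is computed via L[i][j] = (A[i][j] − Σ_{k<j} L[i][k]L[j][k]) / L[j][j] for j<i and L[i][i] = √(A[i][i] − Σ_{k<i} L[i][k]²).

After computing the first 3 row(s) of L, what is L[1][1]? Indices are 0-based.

Step 1: L[0][0] = √(4) = 2.
  L[1][0] = (6) / L[0][0] = 3.
Step 2: L[1][1] = √(4) = 2.
  L[2][0] = (2) / L[0][0] = 1.
  L[2][1] = (6) / L[1][1] = 3.
Step 3: L[2][2] = √(9) = 3.

L[1][1] = 2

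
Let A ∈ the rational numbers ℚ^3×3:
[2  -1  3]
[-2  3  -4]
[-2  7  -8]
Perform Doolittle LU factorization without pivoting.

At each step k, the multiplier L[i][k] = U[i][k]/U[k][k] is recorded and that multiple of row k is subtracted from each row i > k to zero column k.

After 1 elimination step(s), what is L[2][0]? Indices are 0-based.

L[2][0] = -1

k=0: U[0][0]=2
  eliminate (1,0): mult=-1, new row 1: (0, 2, -1); set L[1][0]=-1
  eliminate (2,0): mult=-1, new row 2: (0, 6, -5); set L[2][0]=-1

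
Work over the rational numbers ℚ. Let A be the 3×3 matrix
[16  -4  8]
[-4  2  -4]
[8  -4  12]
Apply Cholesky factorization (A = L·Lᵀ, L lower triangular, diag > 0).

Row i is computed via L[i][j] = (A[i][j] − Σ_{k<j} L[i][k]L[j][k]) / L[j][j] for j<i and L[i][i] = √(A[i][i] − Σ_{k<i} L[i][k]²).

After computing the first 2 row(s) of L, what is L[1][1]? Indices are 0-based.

Step 1: L[0][0] = √(16) = 4.
  L[1][0] = (-4) / L[0][0] = -1.
Step 2: L[1][1] = √(1) = 1.

L[1][1] = 1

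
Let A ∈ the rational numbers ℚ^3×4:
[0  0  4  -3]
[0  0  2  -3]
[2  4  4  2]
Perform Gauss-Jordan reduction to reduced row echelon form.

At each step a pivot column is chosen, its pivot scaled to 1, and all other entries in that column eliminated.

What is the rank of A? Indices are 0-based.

step 1: exchange rows 0,2
step 1: normalize row 0 (÷2) = (1, 2, 2, 1)
skip col 1 (zero from row 1)
step 2: normalize row 1 (÷2) = (0, 0, 1, -3/2)
  row 0: subtract 2×row1 = (1, 2, 0, 4)
  row 2: subtract 4×row1 = (0, 0, 0, 3)
step 3: normalize row 2 (÷3) = (0, 0, 0, 1)
  row 0: subtract 4×row2 = (1, 2, 0, 0)
  row 1: subtract -3/2×row2 = (0, 0, 1, 0)

rank = 3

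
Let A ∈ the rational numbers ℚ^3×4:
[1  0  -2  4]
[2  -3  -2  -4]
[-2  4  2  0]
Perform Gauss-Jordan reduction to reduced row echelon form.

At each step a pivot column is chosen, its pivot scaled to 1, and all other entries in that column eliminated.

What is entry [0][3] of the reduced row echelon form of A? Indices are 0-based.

[1] R0 /= 1  ⇒  (1, 0, -2, 4)
     R1 -= 2·R0  ⇒  (0, -3, 2, -12)
     R2 -= -2·R0  ⇒  (0, 4, -2, 8)
[2] R1 /= -3  ⇒  (0, 1, -2/3, 4)
     R2 -= 4·R1  ⇒  (0, 0, 2/3, -8)
[3] R2 /= 2/3  ⇒  (0, 0, 1, -12)
     R0 -= -2·R2  ⇒  (1, 0, 0, -20)
     R1 -= -2/3·R2  ⇒  (0, 1, 0, -4)

M[0][3] = -20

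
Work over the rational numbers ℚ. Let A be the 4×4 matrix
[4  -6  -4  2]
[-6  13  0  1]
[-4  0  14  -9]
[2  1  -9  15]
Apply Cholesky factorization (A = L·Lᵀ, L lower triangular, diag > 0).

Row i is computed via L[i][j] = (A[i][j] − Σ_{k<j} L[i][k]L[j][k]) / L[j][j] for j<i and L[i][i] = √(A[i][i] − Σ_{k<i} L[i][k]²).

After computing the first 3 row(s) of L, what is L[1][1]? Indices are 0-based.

L[1][1] = 2

Step 1: L[0][0] = √(4) = 2.
  L[1][0] = (-6) / L[0][0] = -3.
Step 2: L[1][1] = √(4) = 2.
  L[2][0] = (-4) / L[0][0] = -2.
  L[2][1] = (-6) / L[1][1] = -3.
Step 3: L[2][2] = √(1) = 1.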